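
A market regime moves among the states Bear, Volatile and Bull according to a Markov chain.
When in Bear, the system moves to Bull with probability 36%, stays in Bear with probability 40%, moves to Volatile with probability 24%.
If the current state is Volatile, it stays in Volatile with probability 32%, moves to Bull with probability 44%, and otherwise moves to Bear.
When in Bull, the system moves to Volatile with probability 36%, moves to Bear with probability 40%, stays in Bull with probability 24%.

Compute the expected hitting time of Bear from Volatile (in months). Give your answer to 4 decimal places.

Let t(s) be the expected number of months to first reach Bear from state s, with t(Bear) = 0. Conditioning on the first month:
t(Volatile) = 1 + 0.32·t(Volatile) + 0.44·t(Bull)
t(Bull) = 1 + 0.36·t(Volatile) + 0.24·t(Bull)
Solving: t(Volatile) = 3.3482, t(Bull) = 2.9018.
Expected months from Volatile to Bear: 3.3482.

3.3482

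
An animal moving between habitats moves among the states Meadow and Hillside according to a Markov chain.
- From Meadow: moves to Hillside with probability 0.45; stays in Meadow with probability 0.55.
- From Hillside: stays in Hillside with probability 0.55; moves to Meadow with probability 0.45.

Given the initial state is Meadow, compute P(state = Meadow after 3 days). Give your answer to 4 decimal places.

Propagate the distribution vector 3 days from Meadow.
After 0 days: (1.0000, 0.0000)
After 1 day: (0.5500, 0.4500)
After 2 days: (0.5050, 0.4950)
After 3 days: (0.5005, 0.4995)
P(in Meadow after 3 days) = 0.5005

0.5005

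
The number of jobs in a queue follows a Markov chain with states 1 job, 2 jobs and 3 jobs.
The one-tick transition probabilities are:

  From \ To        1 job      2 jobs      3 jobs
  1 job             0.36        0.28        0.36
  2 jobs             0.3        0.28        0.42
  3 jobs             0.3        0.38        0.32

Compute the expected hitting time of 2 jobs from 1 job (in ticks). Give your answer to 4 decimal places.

Let t(s) be the expected number of ticks to first reach 2 jobs from state s, with t(2 jobs) = 0. Conditioning on the first tick:
t(1 job) = 1 + 0.36·t(1 job) + 0.36·t(3 jobs)
t(3 jobs) = 1 + 0.3·t(1 job) + 0.32·t(3 jobs)
Solving: t(1 job) = 3.1785, t(3 jobs) = 2.8729.
Expected ticks from 1 job to 2 jobs: 3.1785.

3.1785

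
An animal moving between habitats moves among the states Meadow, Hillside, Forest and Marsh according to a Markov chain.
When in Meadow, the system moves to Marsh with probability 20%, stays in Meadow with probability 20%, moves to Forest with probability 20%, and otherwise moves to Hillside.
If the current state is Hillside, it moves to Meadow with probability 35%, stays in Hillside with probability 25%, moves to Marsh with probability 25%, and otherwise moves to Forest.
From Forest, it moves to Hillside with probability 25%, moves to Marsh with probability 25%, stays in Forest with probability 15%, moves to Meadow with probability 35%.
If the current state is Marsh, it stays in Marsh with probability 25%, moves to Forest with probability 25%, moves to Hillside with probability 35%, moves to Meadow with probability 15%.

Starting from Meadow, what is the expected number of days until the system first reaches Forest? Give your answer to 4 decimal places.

Let t(s) be the expected number of days to first reach Forest from state s, with t(Forest) = 0. Conditioning on the first day:
t(Meadow) = 1 + 0.2·t(Meadow) + 0.4·t(Hillside) + 0.2·t(Marsh)
t(Hillside) = 1 + 0.35·t(Meadow) + 0.25·t(Hillside) + 0.25·t(Marsh)
t(Marsh) = 1 + 0.15·t(Meadow) + 0.35·t(Hillside) + 0.25·t(Marsh)
Solving: t(Meadow) = 5.1408, t(Hillside) = 5.3521, t(Marsh) = 4.8592.
Expected days from Meadow to Forest: 5.1408.

5.1408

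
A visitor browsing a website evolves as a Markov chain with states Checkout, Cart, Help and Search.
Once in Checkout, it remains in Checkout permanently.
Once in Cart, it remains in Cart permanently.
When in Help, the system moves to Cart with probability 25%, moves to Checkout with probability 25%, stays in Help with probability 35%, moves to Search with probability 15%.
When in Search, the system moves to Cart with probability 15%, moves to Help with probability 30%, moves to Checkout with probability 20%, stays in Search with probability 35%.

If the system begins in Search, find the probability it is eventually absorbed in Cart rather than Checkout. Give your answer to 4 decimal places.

0.4570

Let h(s) be the probability of absorption at Cart starting from transient state s. Then h(Cart) = 1 and h(Checkout) = 0. By first-step analysis:
h(Help) = 0.25·0 + 0.25·1 + 0.35·h(Help) + 0.15·h(Search)
h(Search) = 0.2·0 + 0.15·1 + 0.3·h(Help) + 0.35·h(Search)
Solving: h(Help) = 0.4901, h(Search) = 0.4570.
Starting from Search, the probability is 0.4570.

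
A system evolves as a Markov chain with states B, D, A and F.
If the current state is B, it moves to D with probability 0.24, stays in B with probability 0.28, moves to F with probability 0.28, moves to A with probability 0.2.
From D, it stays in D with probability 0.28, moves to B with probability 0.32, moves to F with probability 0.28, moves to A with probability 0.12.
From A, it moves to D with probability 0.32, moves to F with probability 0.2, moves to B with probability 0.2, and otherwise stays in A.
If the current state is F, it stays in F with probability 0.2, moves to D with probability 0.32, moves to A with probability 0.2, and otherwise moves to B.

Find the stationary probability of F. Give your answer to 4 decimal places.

0.2450

Let the stationary distribution be π with π = πP and π_1 + π_2 + π_3 + π_4 = 1.
π_1 = 0.28·π_1 + 0.32·π_2 + 0.2·π_3 + 0.28·π_4
π_2 = 0.24·π_1 + 0.28·π_2 + 0.32·π_3 + 0.32·π_4
π_3 = 0.2·π_1 + 0.12·π_2 + 0.28·π_3 + 0.2·π_4
Solving with the normalization constraint gives π = (0.2761, 0.2865, 0.1925, 0.2450).
So the stationary probability of F is 0.2450.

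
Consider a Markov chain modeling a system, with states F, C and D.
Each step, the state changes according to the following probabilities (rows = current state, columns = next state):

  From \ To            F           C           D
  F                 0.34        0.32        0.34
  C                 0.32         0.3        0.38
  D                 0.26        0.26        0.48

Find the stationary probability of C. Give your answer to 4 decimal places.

Let the stationary distribution be π with π = πP and π_1 + π_2 + π_3 = 1.
π_1 = 0.34·π_1 + 0.32·π_2 + 0.26·π_3
π_2 = 0.32·π_1 + 0.3·π_2 + 0.26·π_3
Solving with the normalization constraint gives π = (0.3015, 0.2897, 0.4088).
So the stationary probability of C is 0.2897.

0.2897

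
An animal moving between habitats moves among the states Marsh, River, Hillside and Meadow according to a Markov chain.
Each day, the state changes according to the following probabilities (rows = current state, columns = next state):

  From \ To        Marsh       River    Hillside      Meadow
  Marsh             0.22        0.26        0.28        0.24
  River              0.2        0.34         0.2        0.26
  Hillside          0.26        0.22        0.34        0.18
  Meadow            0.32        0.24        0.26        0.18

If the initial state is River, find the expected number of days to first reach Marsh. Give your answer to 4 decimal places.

4.1396

Let t(s) be the expected number of days to first reach Marsh from state s, with t(Marsh) = 0. Conditioning on the first day:
t(River) = 1 + 0.34·t(River) + 0.2·t(Hillside) + 0.26·t(Meadow)
t(Hillside) = 1 + 0.22·t(River) + 0.34·t(Hillside) + 0.18·t(Meadow)
t(Meadow) = 1 + 0.24·t(River) + 0.26·t(Hillside) + 0.18·t(Meadow)
Solving: t(River) = 4.1396, t(Hillside) = 3.8949, t(Meadow) = 3.6661.
Expected days from River to Marsh: 4.1396.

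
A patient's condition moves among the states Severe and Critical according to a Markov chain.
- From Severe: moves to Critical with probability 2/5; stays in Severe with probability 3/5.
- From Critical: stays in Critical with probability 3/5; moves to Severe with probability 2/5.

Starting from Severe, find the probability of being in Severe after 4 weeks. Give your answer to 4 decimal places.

0.5008

Propagate the distribution vector 4 weeks from Severe.
After 0 weeks: (1.0000, 0.0000)
After 1 week: (0.6000, 0.4000)
After 2 weeks: (0.5200, 0.4800)
After 3 weeks: (0.5040, 0.4960)
After 4 weeks: (0.5008, 0.4992)
P(in Severe after 4 weeks) = 0.5008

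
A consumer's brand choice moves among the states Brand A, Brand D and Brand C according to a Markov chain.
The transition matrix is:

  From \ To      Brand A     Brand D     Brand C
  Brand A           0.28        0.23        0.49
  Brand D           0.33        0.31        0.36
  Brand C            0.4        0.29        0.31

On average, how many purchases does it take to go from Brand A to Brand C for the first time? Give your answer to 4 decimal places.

Let t(s) be the expected number of purchases to first reach Brand C from state s, with t(Brand C) = 0. Conditioning on the first purchase:
t(Brand A) = 1 + 0.28·t(Brand A) + 0.23·t(Brand D)
t(Brand D) = 1 + 0.33·t(Brand A) + 0.31·t(Brand D)
Solving: t(Brand A) = 2.1858, t(Brand D) = 2.4947.
Expected purchases from Brand A to Brand C: 2.1858.

2.1858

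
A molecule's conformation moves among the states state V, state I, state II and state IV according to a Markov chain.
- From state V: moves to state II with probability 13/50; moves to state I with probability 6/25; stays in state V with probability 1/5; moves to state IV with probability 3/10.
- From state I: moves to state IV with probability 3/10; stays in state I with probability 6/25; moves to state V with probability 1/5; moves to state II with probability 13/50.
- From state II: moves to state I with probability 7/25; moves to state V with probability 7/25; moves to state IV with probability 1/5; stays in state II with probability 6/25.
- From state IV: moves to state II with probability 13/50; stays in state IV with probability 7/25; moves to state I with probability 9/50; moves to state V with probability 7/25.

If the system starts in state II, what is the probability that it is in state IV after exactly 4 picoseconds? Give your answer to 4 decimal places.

Propagate the distribution vector 4 picoseconds from state II.
After 0 picoseconds: (0.0000, 0.0000, 1.0000, 0.0000)
After 1 picosecond: (0.2800, 0.2800, 0.2400, 0.2000)
After 2 picoseconds: (0.2352, 0.2376, 0.2552, 0.2720)
After 3 picoseconds: (0.2422, 0.2339, 0.2549, 0.2690)
After 4 picoseconds: (0.2419, 0.2341, 0.2549, 0.2691)
P(in state IV after 4 picoseconds) = 0.2691

0.2691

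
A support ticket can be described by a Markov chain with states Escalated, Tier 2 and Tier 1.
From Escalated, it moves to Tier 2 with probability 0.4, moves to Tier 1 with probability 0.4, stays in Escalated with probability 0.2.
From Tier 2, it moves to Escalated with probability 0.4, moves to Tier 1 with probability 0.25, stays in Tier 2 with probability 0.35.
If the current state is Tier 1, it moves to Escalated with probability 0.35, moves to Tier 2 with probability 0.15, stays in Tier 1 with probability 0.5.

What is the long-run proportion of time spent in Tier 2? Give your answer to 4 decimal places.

0.2865

Let the stationary distribution be π with π = πP and π_1 + π_2 + π_3 = 1.
π_1 = 0.2·π_1 + 0.4·π_2 + 0.35·π_3
π_2 = 0.4·π_1 + 0.35·π_2 + 0.15·π_3
Solving with the normalization constraint gives π = (0.3168, 0.2865, 0.3967).
So the stationary probability of Tier 2 is 0.2865.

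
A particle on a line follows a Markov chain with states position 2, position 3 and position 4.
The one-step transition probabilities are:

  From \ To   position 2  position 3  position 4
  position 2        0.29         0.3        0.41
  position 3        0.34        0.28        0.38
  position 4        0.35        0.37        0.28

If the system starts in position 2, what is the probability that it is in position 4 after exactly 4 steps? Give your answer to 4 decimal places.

0.3543

Propagate the distribution vector 4 steps from position 2.
After 0 steps: (1.0000, 0.0000, 0.0000)
After 1 step: (0.2900, 0.3000, 0.4100)
After 2 steps: (0.3296, 0.3227, 0.3477)
After 3 steps: (0.3270, 0.3179, 0.3551)
After 4 steps: (0.3272, 0.3185, 0.3543)
P(in position 4 after 4 steps) = 0.3543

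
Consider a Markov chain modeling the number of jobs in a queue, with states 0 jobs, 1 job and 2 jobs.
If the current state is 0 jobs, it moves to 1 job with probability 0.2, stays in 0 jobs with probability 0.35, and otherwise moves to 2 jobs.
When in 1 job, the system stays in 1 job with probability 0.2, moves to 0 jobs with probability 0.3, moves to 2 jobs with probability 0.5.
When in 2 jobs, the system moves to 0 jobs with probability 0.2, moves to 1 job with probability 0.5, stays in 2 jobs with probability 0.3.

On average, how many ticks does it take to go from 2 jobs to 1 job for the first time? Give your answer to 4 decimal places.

Let t(s) be the expected number of ticks to first reach 1 job from state s, with t(1 job) = 0. Conditioning on the first tick:
t(0 jobs) = 1 + 0.35·t(0 jobs) + 0.45·t(2 jobs)
t(2 jobs) = 1 + 0.2·t(0 jobs) + 0.3·t(2 jobs)
Solving: t(0 jobs) = 3.1507, t(2 jobs) = 2.3288.
Expected ticks from 2 jobs to 1 job: 2.3288.

2.3288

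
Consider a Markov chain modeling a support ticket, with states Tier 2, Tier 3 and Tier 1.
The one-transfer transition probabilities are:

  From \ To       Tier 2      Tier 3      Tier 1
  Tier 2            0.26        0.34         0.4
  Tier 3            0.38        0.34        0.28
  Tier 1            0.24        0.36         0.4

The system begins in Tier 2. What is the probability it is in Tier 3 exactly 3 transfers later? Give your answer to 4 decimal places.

0.3472

Propagate the distribution vector 3 transfers from Tier 2.
After 0 transfers: (1.0000, 0.0000, 0.0000)
After 1 transfer: (0.2600, 0.3400, 0.4000)
After 2 transfers: (0.2928, 0.3480, 0.3592)
After 3 transfers: (0.2946, 0.3472, 0.3582)
P(in Tier 3 after 3 transfers) = 0.3472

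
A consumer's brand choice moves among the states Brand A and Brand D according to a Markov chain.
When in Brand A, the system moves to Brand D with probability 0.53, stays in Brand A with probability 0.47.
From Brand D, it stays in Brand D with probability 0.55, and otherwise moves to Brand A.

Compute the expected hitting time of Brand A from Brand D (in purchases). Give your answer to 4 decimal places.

Let t(s) be the expected number of purchases to first reach Brand A from state s, with t(Brand A) = 0. Conditioning on the first purchase:
t(Brand D) = 1 + 0.55·t(Brand D)
Solving: t(Brand D) = 2.2222.
Expected purchases from Brand D to Brand A: 2.2222.

2.2222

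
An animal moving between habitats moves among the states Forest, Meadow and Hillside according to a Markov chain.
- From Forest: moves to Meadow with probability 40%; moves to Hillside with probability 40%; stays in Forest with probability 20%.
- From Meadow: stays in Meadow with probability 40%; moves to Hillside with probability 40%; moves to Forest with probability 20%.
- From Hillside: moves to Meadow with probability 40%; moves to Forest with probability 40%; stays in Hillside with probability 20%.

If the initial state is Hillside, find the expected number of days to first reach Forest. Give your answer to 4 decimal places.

Let t(s) be the expected number of days to first reach Forest from state s, with t(Forest) = 0. Conditioning on the first day:
t(Meadow) = 1 + 0.4·t(Meadow) + 0.4·t(Hillside)
t(Hillside) = 1 + 0.4·t(Meadow) + 0.2·t(Hillside)
Solving: t(Meadow) = 3.7500, t(Hillside) = 3.1250.
Expected days from Hillside to Forest: 3.1250.

3.1250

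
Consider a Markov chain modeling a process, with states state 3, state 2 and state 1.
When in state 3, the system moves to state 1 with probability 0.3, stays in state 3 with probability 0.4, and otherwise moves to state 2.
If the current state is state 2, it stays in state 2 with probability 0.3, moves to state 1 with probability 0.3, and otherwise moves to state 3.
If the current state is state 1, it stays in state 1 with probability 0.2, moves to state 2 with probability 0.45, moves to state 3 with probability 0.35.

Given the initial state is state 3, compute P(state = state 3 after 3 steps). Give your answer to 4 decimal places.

Propagate the distribution vector 3 steps from state 3.
After 0 steps: (1.0000, 0.0000, 0.0000)
After 1 step: (0.4000, 0.3000, 0.3000)
After 2 steps: (0.3850, 0.3450, 0.2700)
After 3 steps: (0.3865, 0.3405, 0.2730)
P(in state 3 after 3 steps) = 0.3865

0.3865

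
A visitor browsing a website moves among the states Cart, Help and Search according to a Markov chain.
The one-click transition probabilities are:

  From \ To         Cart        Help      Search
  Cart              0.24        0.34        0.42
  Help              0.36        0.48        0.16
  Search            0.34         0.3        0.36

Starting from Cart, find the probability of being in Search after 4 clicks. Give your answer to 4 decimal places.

Propagate the distribution vector 4 clicks from Cart.
After 0 clicks: (1.0000, 0.0000, 0.0000)
After 1 click: (0.2400, 0.3400, 0.4200)
After 2 clicks: (0.3228, 0.3708, 0.3064)
After 3 clicks: (0.3151, 0.3797, 0.3052)
After 4 clicks: (0.3161, 0.3809, 0.3030)
P(in Search after 4 clicks) = 0.3030

0.3030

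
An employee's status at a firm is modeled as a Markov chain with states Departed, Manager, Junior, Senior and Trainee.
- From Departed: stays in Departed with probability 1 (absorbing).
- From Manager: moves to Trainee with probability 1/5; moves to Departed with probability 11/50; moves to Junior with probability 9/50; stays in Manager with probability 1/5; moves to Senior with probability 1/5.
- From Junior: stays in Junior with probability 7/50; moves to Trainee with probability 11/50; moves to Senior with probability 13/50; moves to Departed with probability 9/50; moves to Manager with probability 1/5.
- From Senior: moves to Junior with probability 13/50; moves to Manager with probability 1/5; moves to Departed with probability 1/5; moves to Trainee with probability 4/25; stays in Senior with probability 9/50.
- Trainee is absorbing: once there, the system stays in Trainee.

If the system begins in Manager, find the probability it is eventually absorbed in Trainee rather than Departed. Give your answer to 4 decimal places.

Let h(s) be the probability of absorption at Trainee starting from transient state s. Then h(Trainee) = 1 and h(Departed) = 0. By first-step analysis:
h(Manager) = 0.22·0 + 0.2·h(Manager) + 0.18·h(Junior) + 0.2·h(Senior) + 0.2·1
h(Junior) = 0.18·0 + 0.2·h(Manager) + 0.14·h(Junior) + 0.26·h(Senior) + 0.22·1
h(Senior) = 0.2·0 + 0.2·h(Manager) + 0.26·h(Junior) + 0.18·h(Senior) + 0.16·1
Solving: h(Manager) = 0.4841, h(Junior) = 0.5122, h(Senior) = 0.4756.
Starting from Manager, the probability is 0.4841.

0.4841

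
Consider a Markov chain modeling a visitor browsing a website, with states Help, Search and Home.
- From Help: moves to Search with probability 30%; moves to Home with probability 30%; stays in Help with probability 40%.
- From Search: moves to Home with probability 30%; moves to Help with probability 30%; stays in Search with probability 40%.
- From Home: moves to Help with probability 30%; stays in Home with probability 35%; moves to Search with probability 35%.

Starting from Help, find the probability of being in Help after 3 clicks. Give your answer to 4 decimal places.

Propagate the distribution vector 3 clicks from Help.
After 0 clicks: (1.0000, 0.0000, 0.0000)
After 1 click: (0.4000, 0.3000, 0.3000)
After 2 clicks: (0.3400, 0.3450, 0.3150)
After 3 clicks: (0.3340, 0.3503, 0.3158)
P(in Help after 3 clicks) = 0.3340

0.3340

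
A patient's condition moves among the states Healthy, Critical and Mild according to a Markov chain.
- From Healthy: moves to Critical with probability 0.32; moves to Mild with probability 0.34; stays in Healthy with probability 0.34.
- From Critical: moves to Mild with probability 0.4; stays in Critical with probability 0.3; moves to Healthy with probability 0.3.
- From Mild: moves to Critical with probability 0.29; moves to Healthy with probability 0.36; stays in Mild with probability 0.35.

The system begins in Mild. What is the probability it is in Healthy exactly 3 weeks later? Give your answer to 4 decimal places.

0.3351

Propagate the distribution vector 3 weeks from Mild.
After 0 weeks: (0.0000, 0.0000, 1.0000)
After 1 week: (0.3600, 0.2900, 0.3500)
After 2 weeks: (0.3354, 0.3037, 0.3609)
After 3 weeks: (0.3351, 0.3031, 0.3618)
P(in Healthy after 3 weeks) = 0.3351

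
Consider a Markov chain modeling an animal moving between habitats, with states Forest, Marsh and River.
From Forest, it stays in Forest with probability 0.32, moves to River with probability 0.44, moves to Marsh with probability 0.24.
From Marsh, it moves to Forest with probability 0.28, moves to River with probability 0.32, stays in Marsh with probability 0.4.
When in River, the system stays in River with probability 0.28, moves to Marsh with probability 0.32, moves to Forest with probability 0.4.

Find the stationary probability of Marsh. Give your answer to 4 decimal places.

0.3187

Let the stationary distribution be π with π = πP and π_1 + π_2 + π_3 = 1.
π_1 = 0.32·π_1 + 0.28·π_2 + 0.4·π_3
π_2 = 0.24·π_1 + 0.4·π_2 + 0.32·π_3
Solving with the normalization constraint gives π = (0.3350, 0.3187, 0.3463).
So the stationary probability of Marsh is 0.3187.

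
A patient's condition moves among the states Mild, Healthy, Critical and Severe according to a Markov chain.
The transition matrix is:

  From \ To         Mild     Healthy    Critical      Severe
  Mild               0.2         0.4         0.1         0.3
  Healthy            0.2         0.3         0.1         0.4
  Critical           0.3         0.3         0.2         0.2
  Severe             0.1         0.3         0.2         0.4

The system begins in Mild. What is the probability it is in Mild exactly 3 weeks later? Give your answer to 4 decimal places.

0.1780

Propagate the distribution vector 3 weeks from Mild.
After 0 weeks: (1.0000, 0.0000, 0.0000, 0.0000)
After 1 week: (0.2000, 0.4000, 0.1000, 0.3000)
After 2 weeks: (0.1800, 0.3200, 0.1400, 0.3600)
After 3 weeks: (0.1780, 0.3180, 0.1500, 0.3540)
P(in Mild after 3 weeks) = 0.1780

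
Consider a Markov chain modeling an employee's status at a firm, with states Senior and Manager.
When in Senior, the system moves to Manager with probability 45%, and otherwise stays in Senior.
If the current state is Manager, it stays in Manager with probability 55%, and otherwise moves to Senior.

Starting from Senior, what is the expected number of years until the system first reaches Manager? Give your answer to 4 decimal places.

Let t(s) be the expected number of years to first reach Manager from state s, with t(Manager) = 0. Conditioning on the first year:
t(Senior) = 1 + 0.55·t(Senior)
Solving: t(Senior) = 2.2222.
Expected years from Senior to Manager: 2.2222.

2.2222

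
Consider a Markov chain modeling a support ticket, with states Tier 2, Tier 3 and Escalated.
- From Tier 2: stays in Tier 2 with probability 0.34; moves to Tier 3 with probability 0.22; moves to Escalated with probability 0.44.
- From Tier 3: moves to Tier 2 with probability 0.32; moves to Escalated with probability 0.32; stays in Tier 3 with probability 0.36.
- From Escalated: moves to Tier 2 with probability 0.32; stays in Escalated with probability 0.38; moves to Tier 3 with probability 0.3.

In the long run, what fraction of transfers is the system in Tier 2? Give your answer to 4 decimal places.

0.3265

Let the stationary distribution be π with π = πP and π_1 + π_2 + π_3 = 1.
π_1 = 0.34·π_1 + 0.32·π_2 + 0.32·π_3
π_2 = 0.22·π_1 + 0.36·π_2 + 0.3·π_3
Solving with the normalization constraint gives π = (0.3265, 0.2914, 0.3821).
So the stationary probability of Tier 2 is 0.3265.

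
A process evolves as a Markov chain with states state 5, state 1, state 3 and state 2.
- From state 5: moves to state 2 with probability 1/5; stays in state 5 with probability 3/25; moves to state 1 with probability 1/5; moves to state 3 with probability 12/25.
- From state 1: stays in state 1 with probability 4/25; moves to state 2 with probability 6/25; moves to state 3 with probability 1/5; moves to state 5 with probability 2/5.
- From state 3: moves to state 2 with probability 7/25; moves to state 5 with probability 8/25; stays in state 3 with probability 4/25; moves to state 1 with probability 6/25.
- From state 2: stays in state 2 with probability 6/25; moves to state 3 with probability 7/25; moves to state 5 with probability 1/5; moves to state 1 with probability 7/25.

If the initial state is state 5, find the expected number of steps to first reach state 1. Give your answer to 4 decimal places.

Let t(s) be the expected number of steps to first reach state 1 from state s, with t(state 1) = 0. Conditioning on the first step:
t(state 5) = 1 + 0.12·t(state 5) + 0.48·t(state 3) + 0.2·t(state 2)
t(state 3) = 1 + 0.32·t(state 5) + 0.16·t(state 3) + 0.28·t(state 2)
t(state 2) = 1 + 0.2·t(state 5) + 0.28·t(state 3) + 0.24·t(state 2)
Solving: t(state 5) = 4.3109, t(state 3) = 4.1604, t(state 2) = 3.9830.
Expected steps from state 5 to state 1: 4.3109.

4.3109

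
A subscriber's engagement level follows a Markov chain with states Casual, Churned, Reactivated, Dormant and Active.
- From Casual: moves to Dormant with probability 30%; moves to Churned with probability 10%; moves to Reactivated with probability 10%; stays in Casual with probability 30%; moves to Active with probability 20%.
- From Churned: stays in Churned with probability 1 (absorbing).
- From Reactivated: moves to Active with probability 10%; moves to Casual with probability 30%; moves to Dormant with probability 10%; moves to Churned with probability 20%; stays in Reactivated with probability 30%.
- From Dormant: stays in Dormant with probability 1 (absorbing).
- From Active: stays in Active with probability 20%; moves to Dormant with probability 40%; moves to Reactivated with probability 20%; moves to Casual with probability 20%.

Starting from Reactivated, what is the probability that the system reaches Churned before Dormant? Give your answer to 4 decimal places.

0.4167

Let h(s) be the probability of absorption at Churned starting from transient state s. Then h(Churned) = 1 and h(Dormant) = 0. By first-step analysis:
h(Casual) = 0.3·h(Casual) + 0.1·1 + 0.1·h(Reactivated) + 0.3·0 + 0.2·h(Active)
h(Reactivated) = 0.3·h(Casual) + 0.2·1 + 0.3·h(Reactivated) + 0.1·0 + 0.1·h(Active)
h(Active) = 0.2·h(Casual) + 0.2·h(Reactivated) + 0.4·0 + 0.2·h(Active)
Solving: h(Casual) = 0.2500, h(Reactivated) = 0.4167, h(Active) = 0.1667.
Starting from Reactivated, the probability is 0.4167.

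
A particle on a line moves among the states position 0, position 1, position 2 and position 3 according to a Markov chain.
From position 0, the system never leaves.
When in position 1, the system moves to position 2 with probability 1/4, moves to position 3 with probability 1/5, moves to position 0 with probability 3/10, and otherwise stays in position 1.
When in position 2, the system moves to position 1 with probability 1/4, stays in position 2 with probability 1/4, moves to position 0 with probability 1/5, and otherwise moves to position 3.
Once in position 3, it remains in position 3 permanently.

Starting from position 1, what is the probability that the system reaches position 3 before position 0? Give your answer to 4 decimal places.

Let h(s) be the probability of absorption at position 3 starting from transient state s. Then h(position 3) = 1 and h(position 0) = 0. By first-step analysis:
h(position 1) = 0.3·0 + 0.25·h(position 1) + 0.25·h(position 2) + 0.2·1
h(position 2) = 0.2·0 + 0.25·h(position 1) + 0.25·h(position 2) + 0.3·1
Solving: h(position 1) = 0.4500, h(position 2) = 0.5500.
Starting from position 1, the probability is 0.4500.

0.4500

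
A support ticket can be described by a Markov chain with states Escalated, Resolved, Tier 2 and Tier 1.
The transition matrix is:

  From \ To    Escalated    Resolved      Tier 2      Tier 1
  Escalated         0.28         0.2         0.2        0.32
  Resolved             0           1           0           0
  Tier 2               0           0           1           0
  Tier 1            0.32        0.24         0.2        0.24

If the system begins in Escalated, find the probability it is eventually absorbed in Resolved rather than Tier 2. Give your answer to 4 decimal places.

0.5144

Let h(s) be the probability of absorption at Resolved starting from transient state s. Then h(Resolved) = 1 and h(Tier 2) = 0. By first-step analysis:
h(Escalated) = 0.28·h(Escalated) + 0.2·1 + 0.2·0 + 0.32·h(Tier 1)
h(Tier 1) = 0.32·h(Escalated) + 0.24·1 + 0.2·0 + 0.24·h(Tier 1)
Solving: h(Escalated) = 0.5144, h(Tier 1) = 0.5324.
Starting from Escalated, the probability is 0.5144.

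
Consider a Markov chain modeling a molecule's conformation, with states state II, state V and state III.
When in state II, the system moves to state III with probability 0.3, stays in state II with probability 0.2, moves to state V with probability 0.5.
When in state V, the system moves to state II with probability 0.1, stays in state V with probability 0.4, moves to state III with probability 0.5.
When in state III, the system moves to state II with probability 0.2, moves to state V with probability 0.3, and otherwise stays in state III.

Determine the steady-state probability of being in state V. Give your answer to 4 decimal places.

0.3696

Let the stationary distribution be π with π = πP and π_1 + π_2 + π_3 = 1.
π_1 = 0.2·π_1 + 0.1·π_2 + 0.2·π_3
π_2 = 0.5·π_1 + 0.4·π_2 + 0.3·π_3
Solving with the normalization constraint gives π = (0.1630, 0.3696, 0.4674).
So the stationary probability of state V is 0.3696.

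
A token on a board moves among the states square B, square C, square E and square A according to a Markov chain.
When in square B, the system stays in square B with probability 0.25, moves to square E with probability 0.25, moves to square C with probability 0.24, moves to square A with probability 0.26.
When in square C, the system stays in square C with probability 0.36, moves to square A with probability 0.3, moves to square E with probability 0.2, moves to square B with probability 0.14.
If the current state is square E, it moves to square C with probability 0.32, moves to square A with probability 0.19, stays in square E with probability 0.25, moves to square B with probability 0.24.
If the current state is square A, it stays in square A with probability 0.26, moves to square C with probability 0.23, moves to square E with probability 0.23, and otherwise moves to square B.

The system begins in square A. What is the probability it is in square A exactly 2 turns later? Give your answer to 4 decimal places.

0.2531

Propagate the distribution vector 2 turns from square A.
After 0 turns: (0.0000, 0.0000, 0.0000, 1.0000)
After 1 turn: (0.2800, 0.2300, 0.2300, 0.2600)
After 2 turns: (0.2302, 0.2834, 0.2333, 0.2531)
P(in square A after 2 turns) = 0.2531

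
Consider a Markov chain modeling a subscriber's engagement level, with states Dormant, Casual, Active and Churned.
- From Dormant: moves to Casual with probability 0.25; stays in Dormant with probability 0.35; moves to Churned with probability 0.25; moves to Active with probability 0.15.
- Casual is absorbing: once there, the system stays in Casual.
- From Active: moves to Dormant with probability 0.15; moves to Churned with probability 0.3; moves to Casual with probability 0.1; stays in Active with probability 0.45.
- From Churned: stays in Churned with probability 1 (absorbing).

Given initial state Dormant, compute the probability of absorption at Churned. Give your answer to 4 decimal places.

Let h(s) be the probability of absorption at Churned starting from transient state s. Then h(Churned) = 1 and h(Casual) = 0. By first-step analysis:
h(Dormant) = 0.35·h(Dormant) + 0.25·0 + 0.15·h(Active) + 0.25·1
h(Active) = 0.15·h(Dormant) + 0.1·0 + 0.45·h(Active) + 0.3·1
Solving: h(Dormant) = 0.5448, h(Active) = 0.6940.
Starting from Dormant, the probability is 0.5448.

0.5448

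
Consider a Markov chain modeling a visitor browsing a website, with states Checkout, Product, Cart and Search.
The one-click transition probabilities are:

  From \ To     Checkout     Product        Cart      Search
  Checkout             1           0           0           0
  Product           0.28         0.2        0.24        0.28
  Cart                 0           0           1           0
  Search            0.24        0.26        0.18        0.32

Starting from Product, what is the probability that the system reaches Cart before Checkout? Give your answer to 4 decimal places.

0.4533

Let h(s) be the probability of absorption at Cart starting from transient state s. Then h(Cart) = 1 and h(Checkout) = 0. By first-step analysis:
h(Product) = 0.28·0 + 0.2·h(Product) + 0.24·1 + 0.28·h(Search)
h(Search) = 0.24·0 + 0.26·h(Product) + 0.18·1 + 0.32·h(Search)
Solving: h(Product) = 0.4533, h(Search) = 0.4380.
Starting from Product, the probability is 0.4533.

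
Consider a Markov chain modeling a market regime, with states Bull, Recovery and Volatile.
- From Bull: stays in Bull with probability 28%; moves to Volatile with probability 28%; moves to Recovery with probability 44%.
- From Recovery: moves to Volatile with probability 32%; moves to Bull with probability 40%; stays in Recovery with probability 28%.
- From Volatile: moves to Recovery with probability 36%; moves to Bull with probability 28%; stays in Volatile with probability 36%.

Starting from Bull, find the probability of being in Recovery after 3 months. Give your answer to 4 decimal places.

Propagate the distribution vector 3 months from Bull.
After 0 months: (1.0000, 0.0000, 0.0000)
After 1 month: (0.2800, 0.4400, 0.2800)
After 2 months: (0.3328, 0.3472, 0.3200)
After 3 months: (0.3217, 0.3588, 0.3195)
P(in Recovery after 3 months) = 0.3588

0.3588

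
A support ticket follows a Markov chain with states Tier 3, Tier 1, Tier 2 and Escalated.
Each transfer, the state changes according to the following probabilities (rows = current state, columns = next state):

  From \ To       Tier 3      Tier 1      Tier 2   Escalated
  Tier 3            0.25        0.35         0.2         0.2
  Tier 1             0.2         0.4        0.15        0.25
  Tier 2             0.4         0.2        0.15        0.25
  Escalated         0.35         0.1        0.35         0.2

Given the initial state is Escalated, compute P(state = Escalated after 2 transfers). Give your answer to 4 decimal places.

Propagate the distribution vector 2 transfers from Escalated.
After 0 transfers: (0.0000, 0.0000, 0.0000, 1.0000)
After 1 transfer: (0.3500, 0.1000, 0.3500, 0.2000)
After 2 transfers: (0.3175, 0.2525, 0.2075, 0.2225)
P(in Escalated after 2 transfers) = 0.2225

0.2225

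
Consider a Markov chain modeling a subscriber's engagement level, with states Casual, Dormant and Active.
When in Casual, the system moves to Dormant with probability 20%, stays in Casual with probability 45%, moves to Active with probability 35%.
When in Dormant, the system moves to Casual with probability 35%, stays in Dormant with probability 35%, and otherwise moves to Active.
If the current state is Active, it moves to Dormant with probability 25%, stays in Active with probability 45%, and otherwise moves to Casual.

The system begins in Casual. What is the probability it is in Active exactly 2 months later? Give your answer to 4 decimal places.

0.3750

Sum over the intermediate state after 1 month:
P = P(Casual→Casual)·P(Casual→Active) + P(Casual→Dormant)·P(Dormant→Active) + P(Casual→Active)·P(Active→Active)
  = 0.45×0.35 + 0.2×0.3 + 0.35×0.45
  = 0.1575 + 0.0600 + 0.1575 = 0.3750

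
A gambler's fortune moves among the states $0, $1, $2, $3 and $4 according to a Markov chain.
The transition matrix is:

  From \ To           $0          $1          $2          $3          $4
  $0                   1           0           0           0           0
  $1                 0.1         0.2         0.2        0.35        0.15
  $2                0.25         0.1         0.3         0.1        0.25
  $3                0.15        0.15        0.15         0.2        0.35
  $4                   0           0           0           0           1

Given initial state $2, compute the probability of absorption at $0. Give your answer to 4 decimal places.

0.4630

Let h(s) be the probability of absorption at $0 starting from transient state s. Then h($0) = 1 and h($4) = 0. By first-step analysis:
h($1) = 0.1·1 + 0.2·h($1) + 0.2·h($2) + 0.35·h($3) + 0.15·0
h($2) = 0.25·1 + 0.1·h($1) + 0.3·h($2) + 0.1·h($3) + 0.25·0
h($3) = 0.15·1 + 0.15·h($1) + 0.15·h($2) + 0.2·h($3) + 0.35·0
Solving: h($1) = 0.3930, h($2) = 0.4630, h($3) = 0.3480.
Starting from $2, the probability is 0.4630.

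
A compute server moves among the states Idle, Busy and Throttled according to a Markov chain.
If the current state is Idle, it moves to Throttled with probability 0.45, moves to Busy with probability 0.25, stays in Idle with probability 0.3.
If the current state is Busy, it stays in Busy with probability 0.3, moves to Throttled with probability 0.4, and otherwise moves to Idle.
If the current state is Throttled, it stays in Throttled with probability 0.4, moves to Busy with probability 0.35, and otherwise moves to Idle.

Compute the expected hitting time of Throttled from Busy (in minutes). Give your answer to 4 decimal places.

Let t(s) be the expected number of minutes to first reach Throttled from state s, with t(Throttled) = 0. Conditioning on the first minute:
t(Idle) = 1 + 0.3·t(Idle) + 0.25·t(Busy)
t(Busy) = 1 + 0.3·t(Idle) + 0.3·t(Busy)
Solving: t(Idle) = 2.2892, t(Busy) = 2.4096.
Expected minutes from Busy to Throttled: 2.4096.

2.4096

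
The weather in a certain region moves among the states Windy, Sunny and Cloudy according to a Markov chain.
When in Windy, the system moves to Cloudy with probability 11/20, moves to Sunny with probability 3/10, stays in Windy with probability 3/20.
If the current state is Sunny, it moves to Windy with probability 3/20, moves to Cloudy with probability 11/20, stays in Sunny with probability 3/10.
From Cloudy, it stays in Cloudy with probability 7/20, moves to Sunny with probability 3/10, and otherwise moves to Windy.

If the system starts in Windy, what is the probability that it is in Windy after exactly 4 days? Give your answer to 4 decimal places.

Propagate the distribution vector 4 days from Windy.
After 0 days: (1.0000, 0.0000, 0.0000)
After 1 day: (0.1500, 0.3000, 0.5500)
After 2 days: (0.2600, 0.3000, 0.4400)
After 3 days: (0.2380, 0.3000, 0.4620)
After 4 days: (0.2424, 0.3000, 0.4576)
P(in Windy after 4 days) = 0.2424

0.2424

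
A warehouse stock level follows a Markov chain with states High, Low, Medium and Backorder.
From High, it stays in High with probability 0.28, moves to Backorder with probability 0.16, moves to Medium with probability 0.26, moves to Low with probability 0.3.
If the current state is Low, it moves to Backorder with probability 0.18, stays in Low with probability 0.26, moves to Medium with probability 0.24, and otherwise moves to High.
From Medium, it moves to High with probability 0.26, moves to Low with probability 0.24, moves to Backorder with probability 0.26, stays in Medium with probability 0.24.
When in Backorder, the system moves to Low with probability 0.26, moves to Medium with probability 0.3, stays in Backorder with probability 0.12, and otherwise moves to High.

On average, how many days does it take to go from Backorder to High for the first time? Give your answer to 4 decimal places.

Let t(s) be the expected number of days to first reach High from state s, with t(High) = 0. Conditioning on the first day:
t(Low) = 1 + 0.26·t(Low) + 0.24·t(Medium) + 0.18·t(Backorder)
t(Medium) = 1 + 0.24·t(Low) + 0.24·t(Medium) + 0.26·t(Backorder)
t(Backorder) = 1 + 0.26·t(Low) + 0.3·t(Medium) + 0.12·t(Backorder)
Solving: t(Low) = 3.2795, t(Medium) = 3.4772, t(Backorder) = 3.2907.
Expected days from Backorder to High: 3.2907.

3.2907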